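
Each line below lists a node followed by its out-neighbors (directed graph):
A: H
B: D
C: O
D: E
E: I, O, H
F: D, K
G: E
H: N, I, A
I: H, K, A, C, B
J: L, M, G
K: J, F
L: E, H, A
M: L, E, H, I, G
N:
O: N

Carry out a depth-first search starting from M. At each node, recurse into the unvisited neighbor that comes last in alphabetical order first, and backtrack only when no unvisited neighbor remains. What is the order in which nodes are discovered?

M → L → H → N → I → K → J → G → E → O → F → D → C → B → A

Visit M
M → L
L → H
H → N
H → I
I → K
K → J
J → G
G → E
E → O
K → F
F → D
I → C
I → B
I → A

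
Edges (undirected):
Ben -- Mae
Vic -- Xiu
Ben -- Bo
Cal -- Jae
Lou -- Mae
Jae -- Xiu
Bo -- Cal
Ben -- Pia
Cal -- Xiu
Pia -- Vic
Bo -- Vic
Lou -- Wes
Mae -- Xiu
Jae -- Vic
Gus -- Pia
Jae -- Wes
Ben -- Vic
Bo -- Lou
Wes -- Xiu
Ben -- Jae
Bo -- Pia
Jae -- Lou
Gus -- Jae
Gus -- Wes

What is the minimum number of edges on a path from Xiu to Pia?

2

Level 0: Xiu
Level 1: Cal, Jae, Mae, Vic, Wes
Level 2: Ben, Bo, Gus, Lou, Pia
Pia first appears at level 2.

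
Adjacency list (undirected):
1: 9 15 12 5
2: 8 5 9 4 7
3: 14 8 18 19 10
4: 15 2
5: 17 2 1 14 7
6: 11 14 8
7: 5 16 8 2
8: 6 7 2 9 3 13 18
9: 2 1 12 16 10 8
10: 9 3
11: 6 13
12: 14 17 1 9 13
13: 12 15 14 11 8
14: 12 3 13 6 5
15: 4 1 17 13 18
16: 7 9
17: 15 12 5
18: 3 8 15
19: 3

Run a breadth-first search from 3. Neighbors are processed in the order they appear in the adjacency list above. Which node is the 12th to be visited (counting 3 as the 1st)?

2

Visit 3; enqueue 14, 8, 18, 19, 10 → queue [14, 8, 18, 19, 10]
Visit 14; enqueue 12, 13, 6, 5 → queue [8, 18, 19, 10, 12, 13, 6, 5]
Visit 8; enqueue 7, 2, 9 → queue [18, 19, 10, 12, 13, 6, 5, 7, 2, 9]
Visit 18; enqueue 15 → queue [19, 10, 12, 13, 6, 5, 7, 2, 9, 15]
Visit 19 → queue [10, 12, 13, 6, 5, 7, 2, 9, 15]
Visit 10 → queue [12, 13, 6, 5, 7, 2, 9, 15]
Visit 12; enqueue 17, 1 → queue [13, 6, 5, 7, 2, 9, 15, 17, 1]
Visit 13; enqueue 11 → queue [6, 5, 7, 2, 9, 15, 17, 1, 11]
Visit 6 → queue [5, 7, 2, 9, 15, 17, 1, 11]
Visit 5 → queue [7, 2, 9, 15, 17, 1, 11]
Visit 7; enqueue 16 → queue [2, 9, 15, 17, 1, 11, 16]
Visit 2; enqueue 4 → queue [9, 15, 17, 1, 11, 16, 4]
Visit 9 → queue [15, 17, 1, 11, 16, 4]
Visit 15 → queue [17, 1, 11, 16, 4]
Visit 17 → queue [1, 11, 16, 4]
Visit 1 → queue [11, 16, 4]
Visit 11 → queue [16, 4]
Visit 16 → queue [4]
Visit 4 → queue []

Visit order: 3, 14, 8, 18, 19, 10, 12, 13, 6, 5, 7, 2, 9, 15, 17, 1, 11, 16, 4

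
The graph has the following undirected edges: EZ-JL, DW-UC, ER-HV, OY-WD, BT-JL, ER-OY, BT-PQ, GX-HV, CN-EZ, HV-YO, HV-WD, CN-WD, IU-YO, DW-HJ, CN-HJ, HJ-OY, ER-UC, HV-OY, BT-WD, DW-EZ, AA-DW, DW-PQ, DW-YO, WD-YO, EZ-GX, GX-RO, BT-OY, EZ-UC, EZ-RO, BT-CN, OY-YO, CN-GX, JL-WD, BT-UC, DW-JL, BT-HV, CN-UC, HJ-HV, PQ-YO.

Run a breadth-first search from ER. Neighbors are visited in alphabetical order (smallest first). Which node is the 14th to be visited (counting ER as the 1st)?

Visit ER; enqueue HV, OY, UC → queue [HV, OY, UC]
Visit HV; enqueue BT, GX, HJ, WD, YO → queue [OY, UC, BT, GX, HJ, WD, YO]
Visit OY → queue [UC, BT, GX, HJ, WD, YO]
Visit UC; enqueue CN, DW, EZ → queue [BT, GX, HJ, WD, YO, CN, DW, EZ]
Visit BT; enqueue JL, PQ → queue [GX, HJ, WD, YO, CN, DW, EZ, JL, PQ]
Visit GX; enqueue RO → queue [HJ, WD, YO, CN, DW, EZ, JL, PQ, RO]
Visit HJ → queue [WD, YO, CN, DW, EZ, JL, PQ, RO]
Visit WD → queue [YO, CN, DW, EZ, JL, PQ, RO]
Visit YO; enqueue IU → queue [CN, DW, EZ, JL, PQ, RO, IU]
Visit CN → queue [DW, EZ, JL, PQ, RO, IU]
Visit DW; enqueue AA → queue [EZ, JL, PQ, RO, IU, AA]
Visit EZ → queue [JL, PQ, RO, IU, AA]
Visit JL → queue [PQ, RO, IU, AA]
Visit PQ → queue [RO, IU, AA]
Visit RO → queue [IU, AA]
Visit IU → queue [AA]
Visit AA → queue []

Visit order: ER, HV, OY, UC, BT, GX, HJ, WD, YO, CN, DW, EZ, JL, PQ, RO, IU, AA

PQ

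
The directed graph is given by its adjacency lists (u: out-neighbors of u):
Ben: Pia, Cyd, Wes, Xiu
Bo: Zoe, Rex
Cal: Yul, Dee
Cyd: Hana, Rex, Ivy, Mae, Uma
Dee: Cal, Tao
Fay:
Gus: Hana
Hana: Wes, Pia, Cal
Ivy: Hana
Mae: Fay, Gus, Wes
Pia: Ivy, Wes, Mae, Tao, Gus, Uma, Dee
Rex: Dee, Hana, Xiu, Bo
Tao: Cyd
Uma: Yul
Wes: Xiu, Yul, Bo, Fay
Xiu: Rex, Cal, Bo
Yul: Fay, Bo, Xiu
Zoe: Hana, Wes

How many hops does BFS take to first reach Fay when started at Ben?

2

Level 0: Ben
Level 1: Cyd, Pia, Wes, Xiu
Level 2: Bo, Cal, Dee, Fay, Gus, Hana, Ivy, Mae, Rex, Tao, Uma, Yul
Level 3: Zoe
Fay first appears at level 2.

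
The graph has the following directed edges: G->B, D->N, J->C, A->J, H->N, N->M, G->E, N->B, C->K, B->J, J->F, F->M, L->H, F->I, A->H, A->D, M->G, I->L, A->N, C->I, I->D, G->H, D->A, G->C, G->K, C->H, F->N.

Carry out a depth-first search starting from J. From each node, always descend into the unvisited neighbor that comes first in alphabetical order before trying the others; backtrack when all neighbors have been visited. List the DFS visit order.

Visit J
J → C
C → H
H → N
N → B
N → M
M → G
G → E
G → K
C → I
I → D
D → A
I → L
J → F

J C H N B M G E K I D A L F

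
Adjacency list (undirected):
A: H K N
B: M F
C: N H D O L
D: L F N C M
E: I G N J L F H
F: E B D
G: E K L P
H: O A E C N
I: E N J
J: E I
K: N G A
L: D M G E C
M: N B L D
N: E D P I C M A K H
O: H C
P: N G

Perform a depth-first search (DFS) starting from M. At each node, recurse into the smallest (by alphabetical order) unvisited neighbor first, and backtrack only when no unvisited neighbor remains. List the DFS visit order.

Visit M
M → B
B → F
F → D
D → C
C → H
H → A
A → K
K → G
G → E
E → I
I → J
I → N
N → P
E → L
H → O

M, B, F, D, C, H, A, K, G, E, I, J, N, P, L, O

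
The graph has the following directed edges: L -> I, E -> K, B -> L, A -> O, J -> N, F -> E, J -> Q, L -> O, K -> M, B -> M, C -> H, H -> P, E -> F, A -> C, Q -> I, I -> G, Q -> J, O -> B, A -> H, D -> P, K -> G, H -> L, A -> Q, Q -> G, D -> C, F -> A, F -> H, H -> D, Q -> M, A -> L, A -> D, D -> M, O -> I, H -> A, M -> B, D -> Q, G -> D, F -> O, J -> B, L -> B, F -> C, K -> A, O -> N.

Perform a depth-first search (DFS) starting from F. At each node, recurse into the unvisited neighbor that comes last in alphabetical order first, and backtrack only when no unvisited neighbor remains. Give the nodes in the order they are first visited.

Visit F
F → O
O → N
O → I
I → G
G → D
D → Q
Q → M
M → B
B → L
Q → J
D → P
D → C
C → H
H → A
F → E
E → K

F O N I G D Q M B L J P C H A E K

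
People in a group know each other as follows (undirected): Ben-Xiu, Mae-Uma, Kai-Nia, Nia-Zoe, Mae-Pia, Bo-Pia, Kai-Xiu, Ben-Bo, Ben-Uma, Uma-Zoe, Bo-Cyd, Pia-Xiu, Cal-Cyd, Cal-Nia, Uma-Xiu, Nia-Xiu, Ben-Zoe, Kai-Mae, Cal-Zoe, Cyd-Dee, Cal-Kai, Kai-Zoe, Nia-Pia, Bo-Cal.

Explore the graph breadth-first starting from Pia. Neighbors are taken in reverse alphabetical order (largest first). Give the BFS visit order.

Pia -> Xiu -> Nia -> Mae -> Bo -> Uma -> Kai -> Ben -> Zoe -> Cal -> Cyd -> Dee

Visit Pia; enqueue Xiu, Nia, Mae, Bo → queue [Xiu, Nia, Mae, Bo]
Visit Xiu; enqueue Uma, Kai, Ben → queue [Nia, Mae, Bo, Uma, Kai, Ben]
Visit Nia; enqueue Zoe, Cal → queue [Mae, Bo, Uma, Kai, Ben, Zoe, Cal]
Visit Mae → queue [Bo, Uma, Kai, Ben, Zoe, Cal]
Visit Bo; enqueue Cyd → queue [Uma, Kai, Ben, Zoe, Cal, Cyd]
Visit Uma → queue [Kai, Ben, Zoe, Cal, Cyd]
Visit Kai → queue [Ben, Zoe, Cal, Cyd]
Visit Ben → queue [Zoe, Cal, Cyd]
Visit Zoe → queue [Cal, Cyd]
Visit Cal → queue [Cyd]
Visit Cyd; enqueue Dee → queue [Dee]
Visit Dee → queue []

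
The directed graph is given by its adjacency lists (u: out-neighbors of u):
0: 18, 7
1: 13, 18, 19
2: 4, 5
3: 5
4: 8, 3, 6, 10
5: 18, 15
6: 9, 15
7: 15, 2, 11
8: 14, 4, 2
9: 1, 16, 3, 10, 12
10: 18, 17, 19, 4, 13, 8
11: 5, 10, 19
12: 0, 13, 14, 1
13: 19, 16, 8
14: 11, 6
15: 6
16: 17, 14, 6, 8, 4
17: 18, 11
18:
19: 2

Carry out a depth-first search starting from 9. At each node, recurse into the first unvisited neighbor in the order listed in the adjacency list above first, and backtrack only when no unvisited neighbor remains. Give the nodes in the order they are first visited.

Visit 9
9 → 1
1 → 13
13 → 19
19 → 2
2 → 4
4 → 8
8 → 14
14 → 11
11 → 5
5 → 18
5 → 15
15 → 6
11 → 10
10 → 17
4 → 3
13 → 16
9 → 12
12 → 0
0 → 7

9, 1, 13, 19, 2, 4, 8, 14, 11, 5, 18, 15, 6, 10, 17, 3, 16, 12, 0, 7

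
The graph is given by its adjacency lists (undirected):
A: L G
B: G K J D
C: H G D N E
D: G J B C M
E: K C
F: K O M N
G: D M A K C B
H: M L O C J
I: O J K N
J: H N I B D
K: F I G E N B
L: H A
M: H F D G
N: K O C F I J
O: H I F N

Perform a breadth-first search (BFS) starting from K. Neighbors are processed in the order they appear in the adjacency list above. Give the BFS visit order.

K, F, I, G, E, N, B, O, M, J, D, A, C, H, L

Visit K; enqueue F, I, G, E, N, B → queue [F, I, G, E, N, B]
Visit F; enqueue O, M → queue [I, G, E, N, B, O, M]
Visit I; enqueue J → queue [G, E, N, B, O, M, J]
Visit G; enqueue D, A, C → queue [E, N, B, O, M, J, D, A, C]
Visit E → queue [N, B, O, M, J, D, A, C]
Visit N → queue [B, O, M, J, D, A, C]
Visit B → queue [O, M, J, D, A, C]
Visit O; enqueue H → queue [M, J, D, A, C, H]
Visit M → queue [J, D, A, C, H]
Visit J → queue [D, A, C, H]
Visit D → queue [A, C, H]
Visit A; enqueue L → queue [C, H, L]
Visit C → queue [H, L]
Visit H → queue [L]
Visit L → queue []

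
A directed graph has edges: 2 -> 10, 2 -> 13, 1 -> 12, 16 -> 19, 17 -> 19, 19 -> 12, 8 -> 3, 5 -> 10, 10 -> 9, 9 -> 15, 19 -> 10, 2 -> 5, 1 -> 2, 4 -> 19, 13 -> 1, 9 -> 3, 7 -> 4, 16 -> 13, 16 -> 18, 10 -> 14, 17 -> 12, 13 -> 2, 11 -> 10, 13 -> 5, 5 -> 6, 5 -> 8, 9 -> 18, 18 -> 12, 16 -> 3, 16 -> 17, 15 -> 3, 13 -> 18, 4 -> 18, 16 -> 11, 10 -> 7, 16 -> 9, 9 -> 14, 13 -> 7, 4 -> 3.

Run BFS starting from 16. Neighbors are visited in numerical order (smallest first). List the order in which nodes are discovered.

Visit 16; enqueue 3, 9, 11, 13, 17, 18, 19 → queue [3, 9, 11, 13, 17, 18, 19]
Visit 3 → queue [9, 11, 13, 17, 18, 19]
Visit 9; enqueue 14, 15 → queue [11, 13, 17, 18, 19, 14, 15]
Visit 11; enqueue 10 → queue [13, 17, 18, 19, 14, 15, 10]
Visit 13; enqueue 1, 2, 5, 7 → queue [17, 18, 19, 14, 15, 10, 1, 2, 5, 7]
Visit 17; enqueue 12 → queue [18, 19, 14, 15, 10, 1, 2, 5, 7, 12]
Visit 18 → queue [19, 14, 15, 10, 1, 2, 5, 7, 12]
Visit 19 → queue [14, 15, 10, 1, 2, 5, 7, 12]
Visit 14 → queue [15, 10, 1, 2, 5, 7, 12]
Visit 15 → queue [10, 1, 2, 5, 7, 12]
Visit 10 → queue [1, 2, 5, 7, 12]
Visit 1 → queue [2, 5, 7, 12]
Visit 2 → queue [5, 7, 12]
Visit 5; enqueue 6, 8 → queue [7, 12, 6, 8]
Visit 7; enqueue 4 → queue [12, 6, 8, 4]
Visit 12 → queue [6, 8, 4]
Visit 6 → queue [8, 4]
Visit 8 → queue [4]
Visit 4 → queue []

16 -> 3 -> 9 -> 11 -> 13 -> 17 -> 18 -> 19 -> 14 -> 15 -> 10 -> 1 -> 2 -> 5 -> 7 -> 12 -> 6 -> 8 -> 4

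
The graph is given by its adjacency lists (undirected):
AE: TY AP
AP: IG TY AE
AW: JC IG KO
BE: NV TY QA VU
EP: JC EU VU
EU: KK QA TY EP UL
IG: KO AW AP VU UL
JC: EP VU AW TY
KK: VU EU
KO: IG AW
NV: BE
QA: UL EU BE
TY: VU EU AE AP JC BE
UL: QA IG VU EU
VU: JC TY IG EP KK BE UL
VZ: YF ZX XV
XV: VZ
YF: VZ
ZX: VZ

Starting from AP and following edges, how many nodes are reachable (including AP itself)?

15

BFS from AP visits: AP, IG, TY, AE, KO, AW, VU, UL, EU, JC, BE, EP, KK, QA, NV
Reachable nodes: 15 of 19 total.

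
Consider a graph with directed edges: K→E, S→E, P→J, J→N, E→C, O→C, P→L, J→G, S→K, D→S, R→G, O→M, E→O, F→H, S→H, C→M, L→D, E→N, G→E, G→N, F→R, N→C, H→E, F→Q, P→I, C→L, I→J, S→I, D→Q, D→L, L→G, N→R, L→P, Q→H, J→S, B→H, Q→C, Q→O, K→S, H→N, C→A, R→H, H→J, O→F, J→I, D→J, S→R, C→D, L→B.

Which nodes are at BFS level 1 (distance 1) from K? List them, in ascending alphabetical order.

Level 0: K
Level 1: E, S
Level 2: C, H, I, N, O, R
Level 3: A, D, F, G, J, L, M
Level 4: B, P, Q

E, S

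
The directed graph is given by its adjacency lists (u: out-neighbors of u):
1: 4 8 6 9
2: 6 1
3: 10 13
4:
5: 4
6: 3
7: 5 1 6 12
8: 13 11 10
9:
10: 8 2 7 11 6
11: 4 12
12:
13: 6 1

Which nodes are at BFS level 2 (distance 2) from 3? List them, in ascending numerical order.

1, 2, 6, 7, 8, 11

Level 0: 3
Level 1: 10, 13
Level 2: 1, 2, 6, 7, 8, 11
Level 3: 4, 5, 9, 12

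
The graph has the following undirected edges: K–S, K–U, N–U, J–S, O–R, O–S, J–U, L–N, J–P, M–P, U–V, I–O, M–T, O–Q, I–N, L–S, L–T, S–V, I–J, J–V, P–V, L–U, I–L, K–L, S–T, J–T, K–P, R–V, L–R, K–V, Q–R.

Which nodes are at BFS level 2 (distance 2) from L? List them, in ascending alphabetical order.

J, M, O, P, Q, V

Level 0: L
Level 1: I, K, N, R, S, T, U
Level 2: J, M, O, P, Q, V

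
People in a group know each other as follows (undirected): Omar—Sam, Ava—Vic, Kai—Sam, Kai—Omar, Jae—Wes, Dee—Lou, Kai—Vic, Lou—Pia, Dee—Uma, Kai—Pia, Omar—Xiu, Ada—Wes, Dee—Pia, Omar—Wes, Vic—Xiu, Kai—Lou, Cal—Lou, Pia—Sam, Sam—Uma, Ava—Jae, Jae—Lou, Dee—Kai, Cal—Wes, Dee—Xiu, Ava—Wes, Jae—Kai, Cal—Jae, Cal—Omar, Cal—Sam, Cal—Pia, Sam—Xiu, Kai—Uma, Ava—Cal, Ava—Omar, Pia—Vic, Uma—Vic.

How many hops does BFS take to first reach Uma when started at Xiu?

Level 0: Xiu
Level 1: Dee, Omar, Sam, Vic
Level 2: Ava, Cal, Kai, Lou, Pia, Uma, Wes
Level 3: Ada, Jae
Uma first appears at level 2.

2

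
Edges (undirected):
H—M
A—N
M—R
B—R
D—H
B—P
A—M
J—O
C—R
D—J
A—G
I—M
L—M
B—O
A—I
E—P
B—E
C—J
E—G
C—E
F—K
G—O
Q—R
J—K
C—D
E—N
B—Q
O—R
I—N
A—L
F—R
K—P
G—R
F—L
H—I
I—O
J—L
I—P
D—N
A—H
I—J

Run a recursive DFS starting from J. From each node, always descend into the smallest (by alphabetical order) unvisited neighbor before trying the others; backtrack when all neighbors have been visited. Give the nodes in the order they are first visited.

J -> C -> D -> H -> A -> G -> E -> B -> O -> I -> M -> L -> F -> K -> P -> R -> Q -> N

Visit J
J → C
C → D
D → H
H → A
A → G
G → E
E → B
B → O
O → I
I → M
M → L
L → F
F → K
K → P
F → R
R → Q
I → N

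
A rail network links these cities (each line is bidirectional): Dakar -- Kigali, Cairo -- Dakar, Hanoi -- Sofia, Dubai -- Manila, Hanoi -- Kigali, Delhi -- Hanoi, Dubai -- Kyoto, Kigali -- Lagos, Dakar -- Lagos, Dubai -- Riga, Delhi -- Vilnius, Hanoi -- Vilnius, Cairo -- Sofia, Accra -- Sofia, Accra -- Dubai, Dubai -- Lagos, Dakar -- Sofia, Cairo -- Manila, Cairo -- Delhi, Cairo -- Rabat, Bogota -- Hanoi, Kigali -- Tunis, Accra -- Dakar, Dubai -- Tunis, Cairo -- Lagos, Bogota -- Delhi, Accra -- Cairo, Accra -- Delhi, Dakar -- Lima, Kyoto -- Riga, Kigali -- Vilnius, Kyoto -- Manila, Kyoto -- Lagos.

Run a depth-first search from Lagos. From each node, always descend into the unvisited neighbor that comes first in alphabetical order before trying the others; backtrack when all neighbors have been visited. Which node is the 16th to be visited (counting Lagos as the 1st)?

Visit Lagos
Lagos → Cairo
Cairo → Accra
Accra → Dakar
Dakar → Kigali
Kigali → Hanoi
Hanoi → Bogota
Bogota → Delhi
Delhi → Vilnius
Hanoi → Sofia
Kigali → Tunis
Tunis → Dubai
Dubai → Kyoto
Kyoto → Manila
Kyoto → Riga
Dakar → Lima
Cairo → Rabat

Visit order: Lagos, Cairo, Accra, Dakar, Kigali, Hanoi, Bogota, Delhi, Vilnius, Sofia, Tunis, Dubai, Kyoto, Manila, Riga, Lima, Rabat

Lima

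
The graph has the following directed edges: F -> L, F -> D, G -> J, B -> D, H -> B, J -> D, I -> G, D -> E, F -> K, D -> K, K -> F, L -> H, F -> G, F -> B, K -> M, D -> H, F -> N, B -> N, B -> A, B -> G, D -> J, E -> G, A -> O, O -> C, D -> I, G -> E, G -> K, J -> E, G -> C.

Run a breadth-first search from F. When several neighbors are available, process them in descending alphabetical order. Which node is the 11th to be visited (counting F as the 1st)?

Visit F; enqueue N, L, K, G, D, B → queue [N, L, K, G, D, B]
Visit N → queue [L, K, G, D, B]
Visit L; enqueue H → queue [K, G, D, B, H]
Visit K; enqueue M → queue [G, D, B, H, M]
Visit G; enqueue J, E, C → queue [D, B, H, M, J, E, C]
Visit D; enqueue I → queue [B, H, M, J, E, C, I]
Visit B; enqueue A → queue [H, M, J, E, C, I, A]
Visit H → queue [M, J, E, C, I, A]
Visit M → queue [J, E, C, I, A]
Visit J → queue [E, C, I, A]
Visit E → queue [C, I, A]
Visit C → queue [I, A]
Visit I → queue [A]
Visit A; enqueue O → queue [O]
Visit O → queue []

Visit order: F, N, L, K, G, D, B, H, M, J, E, C, I, A, O

E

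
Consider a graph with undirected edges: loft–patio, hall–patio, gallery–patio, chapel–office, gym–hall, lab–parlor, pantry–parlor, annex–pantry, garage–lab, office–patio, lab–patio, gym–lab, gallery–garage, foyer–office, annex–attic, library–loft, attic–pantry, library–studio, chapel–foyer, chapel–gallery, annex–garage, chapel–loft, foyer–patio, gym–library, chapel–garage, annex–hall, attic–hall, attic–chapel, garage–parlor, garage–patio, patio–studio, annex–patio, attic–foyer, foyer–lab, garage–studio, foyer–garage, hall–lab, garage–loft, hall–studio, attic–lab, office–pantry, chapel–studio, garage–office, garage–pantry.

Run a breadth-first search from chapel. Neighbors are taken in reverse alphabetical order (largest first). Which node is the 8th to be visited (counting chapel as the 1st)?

Visit chapel; enqueue studio, office, loft, garage, gallery, foyer, attic → queue [studio, office, loft, garage, gallery, foyer, attic]
Visit studio; enqueue patio, library, hall → queue [office, loft, garage, gallery, foyer, attic, patio, library, hall]
Visit office; enqueue pantry → queue [loft, garage, gallery, foyer, attic, patio, library, hall, pantry]
Visit loft → queue [garage, gallery, foyer, attic, patio, library, hall, pantry]
Visit garage; enqueue parlor, lab, annex → queue [gallery, foyer, attic, patio, library, hall, pantry, parlor, lab, annex]
Visit gallery → queue [foyer, attic, patio, library, hall, pantry, parlor, lab, annex]
Visit foyer → queue [attic, patio, library, hall, pantry, parlor, lab, annex]
Visit attic → queue [patio, library, hall, pantry, parlor, lab, annex]
Visit patio → queue [library, hall, pantry, parlor, lab, annex]
Visit library; enqueue gym → queue [hall, pantry, parlor, lab, annex, gym]
Visit hall → queue [pantry, parlor, lab, annex, gym]
Visit pantry → queue [parlor, lab, annex, gym]
Visit parlor → queue [lab, annex, gym]
Visit lab → queue [annex, gym]
Visit annex → queue [gym]
Visit gym → queue []

Visit order: chapel, studio, office, loft, garage, gallery, foyer, attic, patio, library, hall, pantry, parlor, lab, annex, gym

attic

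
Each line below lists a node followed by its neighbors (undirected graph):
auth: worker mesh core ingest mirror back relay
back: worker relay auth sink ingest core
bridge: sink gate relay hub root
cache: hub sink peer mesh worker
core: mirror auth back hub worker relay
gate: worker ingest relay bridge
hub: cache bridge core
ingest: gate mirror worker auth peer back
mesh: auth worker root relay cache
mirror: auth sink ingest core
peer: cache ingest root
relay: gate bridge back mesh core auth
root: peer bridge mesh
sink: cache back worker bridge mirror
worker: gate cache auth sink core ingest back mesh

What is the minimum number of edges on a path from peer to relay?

3

Level 0: peer
Level 1: cache, ingest, root
Level 2: auth, back, bridge, gate, hub, mesh, mirror, sink, worker
Level 3: core, relay
relay first appears at level 3.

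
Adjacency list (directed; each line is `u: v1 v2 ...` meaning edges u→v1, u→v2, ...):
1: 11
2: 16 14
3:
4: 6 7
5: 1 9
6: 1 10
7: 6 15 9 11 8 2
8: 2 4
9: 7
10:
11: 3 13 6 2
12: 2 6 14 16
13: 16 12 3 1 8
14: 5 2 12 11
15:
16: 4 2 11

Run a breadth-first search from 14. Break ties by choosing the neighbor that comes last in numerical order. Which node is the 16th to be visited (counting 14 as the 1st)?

Visit 14; enqueue 12, 11, 5, 2 → queue [12, 11, 5, 2]
Visit 12; enqueue 16, 6 → queue [11, 5, 2, 16, 6]
Visit 11; enqueue 13, 3 → queue [5, 2, 16, 6, 13, 3]
Visit 5; enqueue 9, 1 → queue [2, 16, 6, 13, 3, 9, 1]
Visit 2 → queue [16, 6, 13, 3, 9, 1]
Visit 16; enqueue 4 → queue [6, 13, 3, 9, 1, 4]
Visit 6; enqueue 10 → queue [13, 3, 9, 1, 4, 10]
Visit 13; enqueue 8 → queue [3, 9, 1, 4, 10, 8]
Visit 3 → queue [9, 1, 4, 10, 8]
Visit 9; enqueue 7 → queue [1, 4, 10, 8, 7]
Visit 1 → queue [4, 10, 8, 7]
Visit 4 → queue [10, 8, 7]
Visit 10 → queue [8, 7]
Visit 8 → queue [7]
Visit 7; enqueue 15 → queue [15]
Visit 15 → queue []

Visit order: 14, 12, 11, 5, 2, 16, 6, 13, 3, 9, 1, 4, 10, 8, 7, 15

15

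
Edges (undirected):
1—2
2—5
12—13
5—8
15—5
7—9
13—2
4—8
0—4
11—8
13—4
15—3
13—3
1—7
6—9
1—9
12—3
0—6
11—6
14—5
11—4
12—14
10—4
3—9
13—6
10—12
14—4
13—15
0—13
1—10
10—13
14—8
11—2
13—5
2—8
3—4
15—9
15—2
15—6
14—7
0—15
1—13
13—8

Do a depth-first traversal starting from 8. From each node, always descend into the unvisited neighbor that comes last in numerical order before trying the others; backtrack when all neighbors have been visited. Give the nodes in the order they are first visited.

Visit 8
8 → 14
14 → 12
12 → 13
13 → 15
15 → 9
9 → 7
7 → 1
1 → 10
10 → 4
4 → 11
11 → 6
6 → 0
11 → 2
2 → 5
4 → 3

8, 14, 12, 13, 15, 9, 7, 1, 10, 4, 11, 6, 0, 2, 5, 3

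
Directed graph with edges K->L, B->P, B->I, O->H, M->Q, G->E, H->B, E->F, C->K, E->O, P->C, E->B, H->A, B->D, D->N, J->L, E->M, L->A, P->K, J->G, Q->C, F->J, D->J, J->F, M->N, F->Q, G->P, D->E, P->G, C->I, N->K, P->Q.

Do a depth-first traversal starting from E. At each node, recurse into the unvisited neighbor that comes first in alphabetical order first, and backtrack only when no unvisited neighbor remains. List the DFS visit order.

Visit E
E → B
B → D
D → J
J → F
F → Q
Q → C
C → I
C → K
K → L
L → A
J → G
G → P
D → N
E → M
E → O
O → H

E, B, D, J, F, Q, C, I, K, L, A, G, P, N, M, O, H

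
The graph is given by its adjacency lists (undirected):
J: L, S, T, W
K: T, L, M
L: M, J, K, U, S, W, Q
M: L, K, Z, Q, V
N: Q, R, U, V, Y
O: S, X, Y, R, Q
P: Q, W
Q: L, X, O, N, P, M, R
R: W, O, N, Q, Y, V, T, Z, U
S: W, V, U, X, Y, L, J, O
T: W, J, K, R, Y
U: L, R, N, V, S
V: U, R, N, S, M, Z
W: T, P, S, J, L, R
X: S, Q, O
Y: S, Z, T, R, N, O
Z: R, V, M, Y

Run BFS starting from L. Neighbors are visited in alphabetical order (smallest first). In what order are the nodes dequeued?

Visit L; enqueue J, K, M, Q, S, U, W → queue [J, K, M, Q, S, U, W]
Visit J; enqueue T → queue [K, M, Q, S, U, W, T]
Visit K → queue [M, Q, S, U, W, T]
Visit M; enqueue V, Z → queue [Q, S, U, W, T, V, Z]
Visit Q; enqueue N, O, P, R, X → queue [S, U, W, T, V, Z, N, O, P, R, X]
Visit S; enqueue Y → queue [U, W, T, V, Z, N, O, P, R, X, Y]
Visit U → queue [W, T, V, Z, N, O, P, R, X, Y]
Visit W → queue [T, V, Z, N, O, P, R, X, Y]
Visit T → queue [V, Z, N, O, P, R, X, Y]
Visit V → queue [Z, N, O, P, R, X, Y]
Visit Z → queue [N, O, P, R, X, Y]
Visit N → queue [O, P, R, X, Y]
Visit O → queue [P, R, X, Y]
Visit P → queue [R, X, Y]
Visit R → queue [X, Y]
Visit X → queue [Y]
Visit Y → queue []

L, J, K, M, Q, S, U, W, T, V, Z, N, O, P, R, X, Y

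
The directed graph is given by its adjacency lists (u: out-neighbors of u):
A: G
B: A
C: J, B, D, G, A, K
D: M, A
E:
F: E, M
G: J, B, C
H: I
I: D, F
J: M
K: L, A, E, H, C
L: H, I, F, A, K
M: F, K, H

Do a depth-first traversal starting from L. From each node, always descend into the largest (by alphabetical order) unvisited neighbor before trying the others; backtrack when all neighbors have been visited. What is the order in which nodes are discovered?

L -> K -> H -> I -> F -> M -> E -> D -> A -> G -> J -> C -> B

Visit L
L → K
K → H
H → I
I → F
F → M
F → E
I → D
D → A
A → G
G → J
G → C
C → B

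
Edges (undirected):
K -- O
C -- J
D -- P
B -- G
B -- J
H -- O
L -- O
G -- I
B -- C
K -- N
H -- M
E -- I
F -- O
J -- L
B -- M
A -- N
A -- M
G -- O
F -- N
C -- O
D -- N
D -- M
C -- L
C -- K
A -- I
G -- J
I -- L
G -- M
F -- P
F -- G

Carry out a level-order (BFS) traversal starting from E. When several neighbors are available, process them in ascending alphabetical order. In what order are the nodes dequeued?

E, I, A, G, L, M, N, B, F, J, O, C, D, H, K, P

Visit E; enqueue I → queue [I]
Visit I; enqueue A, G, L → queue [A, G, L]
Visit A; enqueue M, N → queue [G, L, M, N]
Visit G; enqueue B, F, J, O → queue [L, M, N, B, F, J, O]
Visit L; enqueue C → queue [M, N, B, F, J, O, C]
Visit M; enqueue D, H → queue [N, B, F, J, O, C, D, H]
Visit N; enqueue K → queue [B, F, J, O, C, D, H, K]
Visit B → queue [F, J, O, C, D, H, K]
Visit F; enqueue P → queue [J, O, C, D, H, K, P]
Visit J → queue [O, C, D, H, K, P]
Visit O → queue [C, D, H, K, P]
Visit C → queue [D, H, K, P]
Visit D → queue [H, K, P]
Visit H → queue [K, P]
Visit K → queue [P]
Visit P → queue []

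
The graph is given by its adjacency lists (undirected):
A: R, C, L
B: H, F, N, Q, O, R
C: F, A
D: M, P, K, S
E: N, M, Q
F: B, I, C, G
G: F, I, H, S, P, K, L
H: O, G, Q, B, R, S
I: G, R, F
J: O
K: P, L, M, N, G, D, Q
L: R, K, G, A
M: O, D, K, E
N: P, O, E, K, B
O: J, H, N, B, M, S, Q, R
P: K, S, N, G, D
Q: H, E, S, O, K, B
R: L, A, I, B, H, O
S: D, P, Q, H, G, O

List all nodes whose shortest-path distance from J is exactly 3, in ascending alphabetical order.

A, D, E, F, G, I, K, L, P

Level 0: J
Level 1: O
Level 2: B, H, M, N, Q, R, S
Level 3: A, D, E, F, G, I, K, L, P
Level 4: C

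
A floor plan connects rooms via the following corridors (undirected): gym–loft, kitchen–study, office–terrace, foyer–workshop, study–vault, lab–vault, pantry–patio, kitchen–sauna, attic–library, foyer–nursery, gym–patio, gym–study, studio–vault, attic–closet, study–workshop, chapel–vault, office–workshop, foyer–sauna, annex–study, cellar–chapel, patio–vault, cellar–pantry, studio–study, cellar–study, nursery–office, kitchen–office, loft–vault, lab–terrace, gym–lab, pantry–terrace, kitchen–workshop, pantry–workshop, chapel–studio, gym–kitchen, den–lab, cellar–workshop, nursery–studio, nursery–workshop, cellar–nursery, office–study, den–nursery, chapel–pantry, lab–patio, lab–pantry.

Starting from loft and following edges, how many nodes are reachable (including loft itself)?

19

BFS from loft visits: loft, vault, gym, study, studio, patio, lab, chapel, kitchen, workshop, office, cellar, annex, nursery, pantry, terrace, den, sauna, foyer
Reachable nodes: 19 of 22 total.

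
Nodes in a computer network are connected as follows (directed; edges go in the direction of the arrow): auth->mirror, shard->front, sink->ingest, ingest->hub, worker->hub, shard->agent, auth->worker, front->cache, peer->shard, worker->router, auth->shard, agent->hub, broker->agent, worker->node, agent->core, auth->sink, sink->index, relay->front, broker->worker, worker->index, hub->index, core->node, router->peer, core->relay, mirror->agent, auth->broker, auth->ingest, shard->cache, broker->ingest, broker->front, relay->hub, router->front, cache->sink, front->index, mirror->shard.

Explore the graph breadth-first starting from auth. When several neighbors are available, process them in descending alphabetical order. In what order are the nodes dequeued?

auth worker sink shard mirror ingest broker router node index hub front cache agent peer core relay

Visit auth; enqueue worker, sink, shard, mirror, ingest, broker → queue [worker, sink, shard, mirror, ingest, broker]
Visit worker; enqueue router, node, index, hub → queue [sink, shard, mirror, ingest, broker, router, node, index, hub]
Visit sink → queue [shard, mirror, ingest, broker, router, node, index, hub]
Visit shard; enqueue front, cache, agent → queue [mirror, ingest, broker, router, node, index, hub, front, cache, agent]
Visit mirror → queue [ingest, broker, router, node, index, hub, front, cache, agent]
Visit ingest → queue [broker, router, node, index, hub, front, cache, agent]
Visit broker → queue [router, node, index, hub, front, cache, agent]
Visit router; enqueue peer → queue [node, index, hub, front, cache, agent, peer]
Visit node → queue [index, hub, front, cache, agent, peer]
Visit index → queue [hub, front, cache, agent, peer]
Visit hub → queue [front, cache, agent, peer]
Visit front → queue [cache, agent, peer]
Visit cache → queue [agent, peer]
Visit agent; enqueue core → queue [peer, core]
Visit peer → queue [core]
Visit core; enqueue relay → queue [relay]
Visit relay → queue []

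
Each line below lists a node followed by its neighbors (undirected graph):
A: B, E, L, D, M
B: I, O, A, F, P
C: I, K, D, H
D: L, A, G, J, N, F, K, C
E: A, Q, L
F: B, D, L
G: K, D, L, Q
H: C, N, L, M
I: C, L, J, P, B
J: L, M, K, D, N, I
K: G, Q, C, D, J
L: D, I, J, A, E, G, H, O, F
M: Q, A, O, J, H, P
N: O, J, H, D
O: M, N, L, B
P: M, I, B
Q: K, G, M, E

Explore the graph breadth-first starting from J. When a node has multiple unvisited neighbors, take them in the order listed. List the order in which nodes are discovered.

Visit J; enqueue L, M, K, D, N, I → queue [L, M, K, D, N, I]
Visit L; enqueue A, E, G, H, O, F → queue [M, K, D, N, I, A, E, G, H, O, F]
Visit M; enqueue Q, P → queue [K, D, N, I, A, E, G, H, O, F, Q, P]
Visit K; enqueue C → queue [D, N, I, A, E, G, H, O, F, Q, P, C]
Visit D → queue [N, I, A, E, G, H, O, F, Q, P, C]
Visit N → queue [I, A, E, G, H, O, F, Q, P, C]
Visit I; enqueue B → queue [A, E, G, H, O, F, Q, P, C, B]
Visit A → queue [E, G, H, O, F, Q, P, C, B]
Visit E → queue [G, H, O, F, Q, P, C, B]
Visit G → queue [H, O, F, Q, P, C, B]
Visit H → queue [O, F, Q, P, C, B]
Visit O → queue [F, Q, P, C, B]
Visit F → queue [Q, P, C, B]
Visit Q → queue [P, C, B]
Visit P → queue [C, B]
Visit C → queue [B]
Visit B → queue []

J → L → M → K → D → N → I → A → E → G → H → O → F → Q → P → C → B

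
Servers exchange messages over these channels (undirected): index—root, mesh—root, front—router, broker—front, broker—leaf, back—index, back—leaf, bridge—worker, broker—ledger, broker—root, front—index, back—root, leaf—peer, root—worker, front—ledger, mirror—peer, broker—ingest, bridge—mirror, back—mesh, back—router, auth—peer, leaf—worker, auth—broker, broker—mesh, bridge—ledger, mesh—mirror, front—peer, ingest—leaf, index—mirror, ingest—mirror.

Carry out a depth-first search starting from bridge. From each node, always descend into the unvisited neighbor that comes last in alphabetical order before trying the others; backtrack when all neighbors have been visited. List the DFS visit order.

bridge → worker → root → mesh → mirror → peer → leaf → ingest → broker → ledger → front → router → back → index → auth

Visit bridge
bridge → worker
worker → root
root → mesh
mesh → mirror
mirror → peer
peer → leaf
leaf → ingest
ingest → broker
broker → ledger
ledger → front
front → router
router → back
back → index
broker → auth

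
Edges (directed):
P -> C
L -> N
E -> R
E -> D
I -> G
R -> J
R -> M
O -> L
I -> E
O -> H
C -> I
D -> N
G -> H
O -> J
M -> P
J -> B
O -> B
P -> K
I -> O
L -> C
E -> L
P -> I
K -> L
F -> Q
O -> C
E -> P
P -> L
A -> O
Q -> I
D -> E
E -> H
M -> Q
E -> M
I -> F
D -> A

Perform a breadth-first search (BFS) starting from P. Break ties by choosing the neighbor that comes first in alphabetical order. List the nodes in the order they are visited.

Visit P; enqueue C, I, K, L → queue [C, I, K, L]
Visit C → queue [I, K, L]
Visit I; enqueue E, F, G, O → queue [K, L, E, F, G, O]
Visit K → queue [L, E, F, G, O]
Visit L; enqueue N → queue [E, F, G, O, N]
Visit E; enqueue D, H, M, R → queue [F, G, O, N, D, H, M, R]
Visit F; enqueue Q → queue [G, O, N, D, H, M, R, Q]
Visit G → queue [O, N, D, H, M, R, Q]
Visit O; enqueue B, J → queue [N, D, H, M, R, Q, B, J]
Visit N → queue [D, H, M, R, Q, B, J]
Visit D; enqueue A → queue [H, M, R, Q, B, J, A]
Visit H → queue [M, R, Q, B, J, A]
Visit M → queue [R, Q, B, J, A]
Visit R → queue [Q, B, J, A]
Visit Q → queue [B, J, A]
Visit B → queue [J, A]
Visit J → queue [A]
Visit A → queue []

P C I K L E F G O N D H M R Q B J A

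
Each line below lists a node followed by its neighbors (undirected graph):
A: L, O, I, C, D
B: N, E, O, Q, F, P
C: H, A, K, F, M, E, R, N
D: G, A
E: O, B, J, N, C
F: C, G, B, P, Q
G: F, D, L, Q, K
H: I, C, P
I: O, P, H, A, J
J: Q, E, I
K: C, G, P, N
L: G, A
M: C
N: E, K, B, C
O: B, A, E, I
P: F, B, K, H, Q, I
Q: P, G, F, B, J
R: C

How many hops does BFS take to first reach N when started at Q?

Level 0: Q
Level 1: B, F, G, J, P
Level 2: C, D, E, H, I, K, L, N, O
Level 3: A, M, R
N first appears at level 2.

2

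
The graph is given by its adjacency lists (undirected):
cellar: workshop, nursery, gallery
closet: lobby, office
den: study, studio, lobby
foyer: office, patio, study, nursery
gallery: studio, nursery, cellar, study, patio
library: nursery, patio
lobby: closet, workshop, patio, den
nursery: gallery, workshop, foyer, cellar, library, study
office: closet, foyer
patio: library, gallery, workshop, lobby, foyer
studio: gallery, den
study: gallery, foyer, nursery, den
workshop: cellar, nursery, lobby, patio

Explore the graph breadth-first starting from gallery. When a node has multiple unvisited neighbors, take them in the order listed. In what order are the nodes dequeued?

Visit gallery; enqueue studio, nursery, cellar, study, patio → queue [studio, nursery, cellar, study, patio]
Visit studio; enqueue den → queue [nursery, cellar, study, patio, den]
Visit nursery; enqueue workshop, foyer, library → queue [cellar, study, patio, den, workshop, foyer, library]
Visit cellar → queue [study, patio, den, workshop, foyer, library]
Visit study → queue [patio, den, workshop, foyer, library]
Visit patio; enqueue lobby → queue [den, workshop, foyer, library, lobby]
Visit den → queue [workshop, foyer, library, lobby]
Visit workshop → queue [foyer, library, lobby]
Visit foyer; enqueue office → queue [library, lobby, office]
Visit library → queue [lobby, office]
Visit lobby; enqueue closet → queue [office, closet]
Visit office → queue [closet]
Visit closet → queue []

gallery, studio, nursery, cellar, study, patio, den, workshop, foyer, library, lobby, office, closet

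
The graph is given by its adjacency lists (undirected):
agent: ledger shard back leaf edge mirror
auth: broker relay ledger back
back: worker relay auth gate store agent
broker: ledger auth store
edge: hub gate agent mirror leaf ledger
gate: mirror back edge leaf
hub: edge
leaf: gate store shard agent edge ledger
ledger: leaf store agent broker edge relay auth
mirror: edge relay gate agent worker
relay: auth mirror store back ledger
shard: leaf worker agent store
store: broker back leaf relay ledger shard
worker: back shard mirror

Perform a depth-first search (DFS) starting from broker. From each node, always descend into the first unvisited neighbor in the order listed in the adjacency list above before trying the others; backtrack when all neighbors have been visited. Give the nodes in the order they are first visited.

broker → ledger → leaf → gate → mirror → edge → hub → agent → shard → worker → back → relay → auth → store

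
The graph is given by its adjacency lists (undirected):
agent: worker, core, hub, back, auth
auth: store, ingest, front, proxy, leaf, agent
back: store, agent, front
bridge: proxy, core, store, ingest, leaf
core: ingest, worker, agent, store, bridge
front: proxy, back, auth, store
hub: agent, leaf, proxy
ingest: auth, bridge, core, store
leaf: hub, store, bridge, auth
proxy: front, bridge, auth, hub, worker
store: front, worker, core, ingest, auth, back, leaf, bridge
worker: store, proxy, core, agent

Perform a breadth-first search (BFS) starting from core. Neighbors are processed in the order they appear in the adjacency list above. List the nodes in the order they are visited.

Visit core; enqueue ingest, worker, agent, store, bridge → queue [ingest, worker, agent, store, bridge]
Visit ingest; enqueue auth → queue [worker, agent, store, bridge, auth]
Visit worker; enqueue proxy → queue [agent, store, bridge, auth, proxy]
Visit agent; enqueue hub, back → queue [store, bridge, auth, proxy, hub, back]
Visit store; enqueue front, leaf → queue [bridge, auth, proxy, hub, back, front, leaf]
Visit bridge → queue [auth, proxy, hub, back, front, leaf]
Visit auth → queue [proxy, hub, back, front, leaf]
Visit proxy → queue [hub, back, front, leaf]
Visit hub → queue [back, front, leaf]
Visit back → queue [front, leaf]
Visit front → queue [leaf]
Visit leaf → queue []

core -> ingest -> worker -> agent -> store -> bridge -> auth -> proxy -> hub -> back -> front -> leaf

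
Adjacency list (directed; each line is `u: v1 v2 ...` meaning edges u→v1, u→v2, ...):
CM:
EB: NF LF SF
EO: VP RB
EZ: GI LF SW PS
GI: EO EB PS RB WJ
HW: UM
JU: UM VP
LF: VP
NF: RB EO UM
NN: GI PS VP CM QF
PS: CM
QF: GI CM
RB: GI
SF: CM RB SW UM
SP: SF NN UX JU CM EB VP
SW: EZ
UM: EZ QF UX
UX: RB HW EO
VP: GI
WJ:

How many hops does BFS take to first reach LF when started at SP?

Level 0: SP
Level 1: CM, EB, JU, NN, SF, UX, VP
Level 2: EO, GI, HW, LF, NF, PS, QF, RB, SW, UM
Level 3: EZ, WJ
LF first appears at level 2.

2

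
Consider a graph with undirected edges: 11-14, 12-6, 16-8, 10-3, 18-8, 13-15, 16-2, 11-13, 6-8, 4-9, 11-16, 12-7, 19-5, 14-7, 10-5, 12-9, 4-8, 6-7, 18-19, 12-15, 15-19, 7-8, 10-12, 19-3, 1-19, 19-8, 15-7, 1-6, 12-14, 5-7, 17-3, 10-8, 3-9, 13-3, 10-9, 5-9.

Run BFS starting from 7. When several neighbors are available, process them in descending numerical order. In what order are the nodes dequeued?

7 → 15 → 14 → 12 → 8 → 6 → 5 → 19 → 13 → 11 → 10 → 9 → 18 → 16 → 4 → 1 → 3 → 2 → 17

Visit 7; enqueue 15, 14, 12, 8, 6, 5 → queue [15, 14, 12, 8, 6, 5]
Visit 15; enqueue 19, 13 → queue [14, 12, 8, 6, 5, 19, 13]
Visit 14; enqueue 11 → queue [12, 8, 6, 5, 19, 13, 11]
Visit 12; enqueue 10, 9 → queue [8, 6, 5, 19, 13, 11, 10, 9]
Visit 8; enqueue 18, 16, 4 → queue [6, 5, 19, 13, 11, 10, 9, 18, 16, 4]
Visit 6; enqueue 1 → queue [5, 19, 13, 11, 10, 9, 18, 16, 4, 1]
Visit 5 → queue [19, 13, 11, 10, 9, 18, 16, 4, 1]
Visit 19; enqueue 3 → queue [13, 11, 10, 9, 18, 16, 4, 1, 3]
Visit 13 → queue [11, 10, 9, 18, 16, 4, 1, 3]
Visit 11 → queue [10, 9, 18, 16, 4, 1, 3]
Visit 10 → queue [9, 18, 16, 4, 1, 3]
Visit 9 → queue [18, 16, 4, 1, 3]
Visit 18 → queue [16, 4, 1, 3]
Visit 16; enqueue 2 → queue [4, 1, 3, 2]
Visit 4 → queue [1, 3, 2]
Visit 1 → queue [3, 2]
Visit 3; enqueue 17 → queue [2, 17]
Visit 2 → queue [17]
Visit 17 → queue []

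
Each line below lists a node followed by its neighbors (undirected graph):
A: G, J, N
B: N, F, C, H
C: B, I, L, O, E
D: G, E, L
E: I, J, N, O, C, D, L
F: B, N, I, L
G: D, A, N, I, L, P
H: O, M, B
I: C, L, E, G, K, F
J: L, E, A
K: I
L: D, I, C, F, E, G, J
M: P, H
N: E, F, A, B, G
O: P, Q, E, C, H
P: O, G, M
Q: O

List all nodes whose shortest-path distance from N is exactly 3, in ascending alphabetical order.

K, M, Q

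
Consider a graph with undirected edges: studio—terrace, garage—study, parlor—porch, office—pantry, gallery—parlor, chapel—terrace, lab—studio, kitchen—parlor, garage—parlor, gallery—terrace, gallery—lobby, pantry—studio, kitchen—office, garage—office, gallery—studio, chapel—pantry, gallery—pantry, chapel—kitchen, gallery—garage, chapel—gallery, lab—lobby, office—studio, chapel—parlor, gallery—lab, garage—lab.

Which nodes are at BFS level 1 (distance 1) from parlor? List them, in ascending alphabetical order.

Level 0: parlor
Level 1: chapel, gallery, garage, kitchen, porch
Level 2: lab, lobby, office, pantry, studio, study, terrace

chapel, gallery, garage, kitchen, porch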